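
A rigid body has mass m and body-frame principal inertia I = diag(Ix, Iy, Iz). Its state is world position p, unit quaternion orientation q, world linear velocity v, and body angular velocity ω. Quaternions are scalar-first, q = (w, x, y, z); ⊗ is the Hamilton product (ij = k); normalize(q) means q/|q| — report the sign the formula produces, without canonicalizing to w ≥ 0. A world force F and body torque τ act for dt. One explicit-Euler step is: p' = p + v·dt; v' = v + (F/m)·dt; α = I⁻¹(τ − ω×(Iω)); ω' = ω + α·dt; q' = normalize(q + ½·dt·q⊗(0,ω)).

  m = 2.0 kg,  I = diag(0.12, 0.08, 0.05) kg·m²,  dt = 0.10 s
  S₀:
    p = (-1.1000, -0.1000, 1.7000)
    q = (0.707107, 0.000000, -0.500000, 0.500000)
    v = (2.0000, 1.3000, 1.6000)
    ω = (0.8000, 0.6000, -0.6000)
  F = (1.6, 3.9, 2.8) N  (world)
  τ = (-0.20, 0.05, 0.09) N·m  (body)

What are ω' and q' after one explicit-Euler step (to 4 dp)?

precession coupling ω×(Iω) = (0.0108, -0.0336, -0.0192)
(τ − ω×Iω)/I = (-1.7567, 1.0450, 2.1840)
ω' = ω + α·dt = (0.6243, 0.7045, -0.3816)
2q̇ = q⊗(0,ω) = (0.6000000, 0.5656856, 0.8242642, -0.0242642)
q' = normalize(q + ½dt·q⊗(0,ω)) = (0.7359, 0.0282, -0.4580, 0.4979)

ω' = (0.6243, 0.7045, -0.3816)
q' = (0.7359, 0.0282, -0.4580, 0.4979)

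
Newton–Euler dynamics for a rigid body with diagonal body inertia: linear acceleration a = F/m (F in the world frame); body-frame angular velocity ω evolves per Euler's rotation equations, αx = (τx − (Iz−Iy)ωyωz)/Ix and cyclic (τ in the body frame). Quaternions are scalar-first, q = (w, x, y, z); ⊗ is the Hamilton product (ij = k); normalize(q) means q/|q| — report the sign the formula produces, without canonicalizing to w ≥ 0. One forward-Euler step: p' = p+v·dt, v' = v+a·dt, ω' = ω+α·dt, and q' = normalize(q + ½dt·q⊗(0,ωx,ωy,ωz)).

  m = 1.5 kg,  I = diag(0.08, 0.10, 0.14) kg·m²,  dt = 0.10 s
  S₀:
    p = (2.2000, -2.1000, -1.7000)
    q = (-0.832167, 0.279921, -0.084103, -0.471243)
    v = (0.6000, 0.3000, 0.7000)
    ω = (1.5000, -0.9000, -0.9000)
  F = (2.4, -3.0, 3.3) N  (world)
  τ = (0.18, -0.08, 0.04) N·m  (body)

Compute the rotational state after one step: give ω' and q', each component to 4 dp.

precession coupling ω×(Iω) = (0.0324, 0.0810, -0.0270)
(τ − ω×Iω)/I = (1.8450, -1.6100, 0.4786)
ω' = ω + α·dt = (1.6845, -1.0610, -0.8521)
Hamilton product q⊗(0,ω) = (-0.9196929, -1.5966765, 0.2940147, 0.6231759)
q' = normalize(q + ½dt·q⊗(0,ω)) = (-0.8739, 0.1991, -0.0691, -0.4380)

ω' = (1.6845, -1.0610, -0.8521)
q' = (-0.8739, 0.1991, -0.0691, -0.4380)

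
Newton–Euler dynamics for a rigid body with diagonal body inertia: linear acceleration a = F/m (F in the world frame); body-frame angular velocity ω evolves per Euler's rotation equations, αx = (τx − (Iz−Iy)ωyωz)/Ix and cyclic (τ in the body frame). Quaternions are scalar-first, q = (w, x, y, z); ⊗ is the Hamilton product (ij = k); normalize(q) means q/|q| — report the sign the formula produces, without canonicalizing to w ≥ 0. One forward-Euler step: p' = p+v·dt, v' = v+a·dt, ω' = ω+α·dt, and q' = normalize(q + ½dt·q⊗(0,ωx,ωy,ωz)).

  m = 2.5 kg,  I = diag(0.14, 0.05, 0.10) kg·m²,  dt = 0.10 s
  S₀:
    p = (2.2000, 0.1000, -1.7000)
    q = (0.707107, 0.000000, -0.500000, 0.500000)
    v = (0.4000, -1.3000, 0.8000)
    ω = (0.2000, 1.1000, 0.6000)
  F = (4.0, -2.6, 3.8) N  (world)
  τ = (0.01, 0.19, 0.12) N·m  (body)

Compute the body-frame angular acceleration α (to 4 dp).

precession coupling ω×(Iω) = (0.0330, 0.0048, -0.0198)
α = I⁻¹(τ − ω×Iω) = (-0.1643, 3.7040, 1.3980)

α = (-0.1643, 3.7040, 1.3980)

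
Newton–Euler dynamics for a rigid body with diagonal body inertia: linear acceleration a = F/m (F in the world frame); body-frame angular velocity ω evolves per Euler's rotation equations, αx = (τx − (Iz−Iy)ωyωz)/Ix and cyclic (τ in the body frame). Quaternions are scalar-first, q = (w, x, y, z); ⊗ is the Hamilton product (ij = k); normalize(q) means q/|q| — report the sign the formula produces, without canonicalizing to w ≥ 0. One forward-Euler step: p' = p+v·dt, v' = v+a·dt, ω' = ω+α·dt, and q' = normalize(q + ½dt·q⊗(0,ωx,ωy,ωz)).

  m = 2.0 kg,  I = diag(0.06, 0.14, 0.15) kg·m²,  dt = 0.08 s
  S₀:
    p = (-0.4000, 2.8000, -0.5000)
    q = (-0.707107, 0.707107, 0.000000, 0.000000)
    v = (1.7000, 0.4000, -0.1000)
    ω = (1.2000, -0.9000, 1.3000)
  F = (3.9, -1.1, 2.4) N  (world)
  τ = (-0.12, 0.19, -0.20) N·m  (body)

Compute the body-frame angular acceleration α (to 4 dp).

α = (-1.8050, 2.3600, -0.7573)

ω×(Iω) gyroscopic = (-0.0117, -0.1404, -0.0864)
angular accel α = (-1.8050, 2.3600, -0.7573)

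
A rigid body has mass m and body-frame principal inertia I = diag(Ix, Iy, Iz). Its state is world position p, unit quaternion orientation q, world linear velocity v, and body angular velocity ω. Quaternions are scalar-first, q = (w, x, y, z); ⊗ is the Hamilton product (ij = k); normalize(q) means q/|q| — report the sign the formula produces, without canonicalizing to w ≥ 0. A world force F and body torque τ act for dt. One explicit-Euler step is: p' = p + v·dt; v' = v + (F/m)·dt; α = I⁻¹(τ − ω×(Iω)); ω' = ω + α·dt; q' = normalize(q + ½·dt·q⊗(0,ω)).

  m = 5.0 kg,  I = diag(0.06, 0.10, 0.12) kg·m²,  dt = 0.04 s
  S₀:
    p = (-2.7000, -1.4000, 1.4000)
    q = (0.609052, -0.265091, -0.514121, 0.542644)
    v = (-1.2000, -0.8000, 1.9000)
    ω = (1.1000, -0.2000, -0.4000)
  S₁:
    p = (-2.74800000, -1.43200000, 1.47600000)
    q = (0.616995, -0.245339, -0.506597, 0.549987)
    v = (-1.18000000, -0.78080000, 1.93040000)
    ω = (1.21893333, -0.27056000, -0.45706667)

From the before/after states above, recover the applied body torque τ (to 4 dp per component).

Δω = ω₁−ω₀ = (0.11893333, -0.07056000, -0.05706667)
ω₀×(Iω₀) = (0.0016, 0.0264, -0.0088)
applied torque τ = (0.1800, -0.1500, -0.1800)

τ = (0.1800, -0.1500, -0.1800)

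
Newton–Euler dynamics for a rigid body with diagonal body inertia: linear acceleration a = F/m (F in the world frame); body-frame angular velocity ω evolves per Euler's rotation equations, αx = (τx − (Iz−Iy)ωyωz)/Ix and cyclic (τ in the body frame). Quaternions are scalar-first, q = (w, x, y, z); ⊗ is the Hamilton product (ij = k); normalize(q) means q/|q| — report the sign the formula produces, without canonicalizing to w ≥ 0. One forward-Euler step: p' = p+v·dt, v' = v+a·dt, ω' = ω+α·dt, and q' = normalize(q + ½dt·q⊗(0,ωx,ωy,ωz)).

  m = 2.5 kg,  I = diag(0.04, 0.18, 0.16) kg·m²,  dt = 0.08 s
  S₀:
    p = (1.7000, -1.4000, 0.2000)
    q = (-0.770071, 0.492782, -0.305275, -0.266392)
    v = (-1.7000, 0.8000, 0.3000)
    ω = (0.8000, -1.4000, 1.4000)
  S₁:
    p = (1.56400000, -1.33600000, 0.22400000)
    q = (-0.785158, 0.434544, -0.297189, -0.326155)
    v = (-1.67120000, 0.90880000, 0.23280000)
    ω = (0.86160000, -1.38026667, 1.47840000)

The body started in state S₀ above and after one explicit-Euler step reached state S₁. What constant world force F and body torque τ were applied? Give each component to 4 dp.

F = (0.9000, 3.4000, -2.1000)
τ = (0.0700, -0.0900, 0.0000)

Δv = v₁−v₀ = (0.02880000, 0.10880000, -0.06720000)
F = m·Δv/dt = (0.9000, 3.4000, -2.1000)
rate change Δω = (0.06160000, 0.01973333, 0.07840000)
gyro term ω₀×Iω₀ = (0.0392, -0.1344, -0.1568)
I·α + gyro = (0.0700, -0.0900, 0.0000)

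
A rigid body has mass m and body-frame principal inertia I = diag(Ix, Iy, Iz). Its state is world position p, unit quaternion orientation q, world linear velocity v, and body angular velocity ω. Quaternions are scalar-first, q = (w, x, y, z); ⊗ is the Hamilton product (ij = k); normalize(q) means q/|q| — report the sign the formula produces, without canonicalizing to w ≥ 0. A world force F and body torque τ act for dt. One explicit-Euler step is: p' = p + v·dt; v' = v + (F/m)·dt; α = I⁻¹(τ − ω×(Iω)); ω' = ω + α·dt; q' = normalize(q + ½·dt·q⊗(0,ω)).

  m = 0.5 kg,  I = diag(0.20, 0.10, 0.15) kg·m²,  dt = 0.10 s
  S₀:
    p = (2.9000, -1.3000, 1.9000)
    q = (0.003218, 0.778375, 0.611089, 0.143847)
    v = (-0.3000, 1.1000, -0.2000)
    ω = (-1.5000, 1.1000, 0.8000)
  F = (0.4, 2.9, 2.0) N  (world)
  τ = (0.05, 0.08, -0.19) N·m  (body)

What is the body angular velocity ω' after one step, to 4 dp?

precession coupling ω×(Iω) = (0.0440, -0.0600, 0.1650)
α = I⁻¹(τ − ω×Iω) = (0.0300, 1.4000, -2.3667)
new body rate ω' = (-1.4970, 1.2400, 0.5633)

ω' = (-1.4970, 1.2400, 0.5633)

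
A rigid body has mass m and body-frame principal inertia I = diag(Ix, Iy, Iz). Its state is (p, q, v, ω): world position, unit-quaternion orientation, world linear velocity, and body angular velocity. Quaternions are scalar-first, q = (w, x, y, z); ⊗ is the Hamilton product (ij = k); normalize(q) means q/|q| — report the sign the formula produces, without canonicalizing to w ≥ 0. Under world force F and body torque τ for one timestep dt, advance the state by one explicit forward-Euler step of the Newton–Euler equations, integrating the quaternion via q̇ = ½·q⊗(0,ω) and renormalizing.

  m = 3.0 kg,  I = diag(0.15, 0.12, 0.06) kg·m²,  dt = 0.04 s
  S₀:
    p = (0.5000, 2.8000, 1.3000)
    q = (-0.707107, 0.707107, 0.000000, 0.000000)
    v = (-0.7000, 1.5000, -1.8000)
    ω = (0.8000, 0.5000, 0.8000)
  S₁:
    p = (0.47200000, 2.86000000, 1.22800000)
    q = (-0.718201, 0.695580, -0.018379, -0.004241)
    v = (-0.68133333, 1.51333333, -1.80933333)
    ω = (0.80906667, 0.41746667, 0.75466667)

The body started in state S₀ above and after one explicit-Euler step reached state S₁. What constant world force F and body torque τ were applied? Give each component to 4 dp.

F = (1.4000, 1.0000, -0.7000)
τ = (0.0100, -0.1900, -0.0800)

Δv = v₁−v₀ = (0.01866667, 0.01333333, -0.00933333)
m·(v₁−v₀)/dt = (1.4000, 1.0000, -0.7000)
ω₁ − ω₀ = (0.00906667, -0.08253333, -0.04533333)
precession coupling = (-0.0240, 0.0576, -0.0120)
τ = I·(Δω/dt) + ω₀×(Iω₀) = (0.0100, -0.1900, -0.0800)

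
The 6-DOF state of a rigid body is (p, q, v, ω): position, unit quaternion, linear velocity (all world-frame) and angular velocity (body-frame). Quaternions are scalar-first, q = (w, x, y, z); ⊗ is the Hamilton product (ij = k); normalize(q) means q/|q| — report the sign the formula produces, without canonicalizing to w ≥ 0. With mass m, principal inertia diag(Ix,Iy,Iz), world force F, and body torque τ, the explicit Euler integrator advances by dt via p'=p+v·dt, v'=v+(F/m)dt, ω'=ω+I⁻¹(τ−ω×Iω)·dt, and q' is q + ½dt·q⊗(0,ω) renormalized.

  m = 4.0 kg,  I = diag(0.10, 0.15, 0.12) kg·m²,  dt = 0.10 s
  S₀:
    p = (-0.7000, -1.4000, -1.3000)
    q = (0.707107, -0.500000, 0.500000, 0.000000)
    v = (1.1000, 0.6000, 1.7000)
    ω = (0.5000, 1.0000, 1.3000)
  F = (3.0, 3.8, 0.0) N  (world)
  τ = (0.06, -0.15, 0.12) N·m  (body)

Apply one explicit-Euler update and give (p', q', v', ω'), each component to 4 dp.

p' = (-0.5900, -1.3400, -1.1300)
q' = (0.6921, -0.4482, 0.5658, 0.0084)
v' = (1.1750, 0.6950, 1.7000)
ω' = (0.5990, 0.9087, 1.3792)

ω×(Iω) gyroscopic = (-0.0390, -0.0130, 0.0250)
α = I⁻¹(τ − ω×Iω) = (0.9900, -0.9133, 0.7917)
new body rate ω' = (0.5990, 0.9087, 1.3792)
2q̇ = q⊗(0,ω) = (-0.2500000, 1.0035535, 1.3571070, 0.1692391)
updated quaternion q' = (0.6921, -0.4482, 0.5658, 0.0084)
a = F/m = (0.7500, 0.9500, 0.0000)
new position p' = (-0.5900, -1.3400, -1.1300)
v + (F/m)dt = (1.1750, 0.6950, 1.7000)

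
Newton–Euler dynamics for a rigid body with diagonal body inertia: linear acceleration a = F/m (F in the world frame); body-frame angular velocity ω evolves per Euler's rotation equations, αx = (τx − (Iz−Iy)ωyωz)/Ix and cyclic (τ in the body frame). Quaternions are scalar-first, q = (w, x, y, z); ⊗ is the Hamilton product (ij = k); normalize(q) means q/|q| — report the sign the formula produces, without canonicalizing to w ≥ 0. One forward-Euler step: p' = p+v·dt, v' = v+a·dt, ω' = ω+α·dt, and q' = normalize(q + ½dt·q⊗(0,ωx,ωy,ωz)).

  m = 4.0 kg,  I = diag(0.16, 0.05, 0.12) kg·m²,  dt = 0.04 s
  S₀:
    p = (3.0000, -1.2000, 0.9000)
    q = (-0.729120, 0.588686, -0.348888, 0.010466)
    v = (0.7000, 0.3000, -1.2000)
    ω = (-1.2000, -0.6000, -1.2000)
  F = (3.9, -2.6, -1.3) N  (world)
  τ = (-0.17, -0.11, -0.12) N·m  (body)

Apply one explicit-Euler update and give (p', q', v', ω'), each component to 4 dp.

ω×(Iω) gyroscopic = (0.0504, 0.0576, -0.0792)
α = I⁻¹(τ − ω×Iω) = (-1.3775, -3.3520, -0.3400)
ω' = ω + α·dt = (-1.2551, -0.7341, -1.2136)
Hamilton product q⊗(0,ω) = (0.5096496, 1.2998892, 1.1313360, 0.1030668)
q + ½dt·q⊗(0,ω), renormalized = (-0.7185, 0.6143, -0.3261, 0.0125)
p' = p + v·dt = (3.0280, -1.1880, 0.8520)
new velocity v' = (0.7390, 0.2740, -1.2130)

p' = (3.0280, -1.1880, 0.8520)
q' = (-0.7185, 0.6143, -0.3261, 0.0125)
v' = (0.7390, 0.2740, -1.2130)
ω' = (-1.2551, -0.7341, -1.2136)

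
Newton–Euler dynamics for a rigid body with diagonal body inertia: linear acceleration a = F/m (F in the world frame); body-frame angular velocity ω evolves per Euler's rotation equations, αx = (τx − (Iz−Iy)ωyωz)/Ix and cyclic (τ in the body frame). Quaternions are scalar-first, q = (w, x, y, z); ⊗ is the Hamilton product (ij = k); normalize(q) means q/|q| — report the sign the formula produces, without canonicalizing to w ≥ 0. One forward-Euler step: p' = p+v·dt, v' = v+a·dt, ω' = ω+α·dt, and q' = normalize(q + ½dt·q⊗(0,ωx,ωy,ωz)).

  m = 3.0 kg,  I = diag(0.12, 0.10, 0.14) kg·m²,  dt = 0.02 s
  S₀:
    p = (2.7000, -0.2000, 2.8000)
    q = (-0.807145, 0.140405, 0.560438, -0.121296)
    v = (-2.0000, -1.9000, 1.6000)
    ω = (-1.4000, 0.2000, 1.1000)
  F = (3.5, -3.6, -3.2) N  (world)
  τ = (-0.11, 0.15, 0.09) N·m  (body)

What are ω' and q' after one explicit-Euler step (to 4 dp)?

precession coupling ω×(Iω) = (0.0088, 0.0308, 0.0056)
angular accel α = (-0.9900, 1.1920, 0.6029)
ω' = ω + α·dt = (-1.4198, 0.2238, 1.1121)
Hamilton product q⊗(0,ω) = (0.2179050, 1.7707440, -0.1460601, -0.0751653)
updated quaternion q' = (-0.8048, 0.1581, 0.5589, -0.1220)

ω' = (-1.4198, 0.2238, 1.1121)
q' = (-0.8048, 0.1581, 0.5589, -0.1220)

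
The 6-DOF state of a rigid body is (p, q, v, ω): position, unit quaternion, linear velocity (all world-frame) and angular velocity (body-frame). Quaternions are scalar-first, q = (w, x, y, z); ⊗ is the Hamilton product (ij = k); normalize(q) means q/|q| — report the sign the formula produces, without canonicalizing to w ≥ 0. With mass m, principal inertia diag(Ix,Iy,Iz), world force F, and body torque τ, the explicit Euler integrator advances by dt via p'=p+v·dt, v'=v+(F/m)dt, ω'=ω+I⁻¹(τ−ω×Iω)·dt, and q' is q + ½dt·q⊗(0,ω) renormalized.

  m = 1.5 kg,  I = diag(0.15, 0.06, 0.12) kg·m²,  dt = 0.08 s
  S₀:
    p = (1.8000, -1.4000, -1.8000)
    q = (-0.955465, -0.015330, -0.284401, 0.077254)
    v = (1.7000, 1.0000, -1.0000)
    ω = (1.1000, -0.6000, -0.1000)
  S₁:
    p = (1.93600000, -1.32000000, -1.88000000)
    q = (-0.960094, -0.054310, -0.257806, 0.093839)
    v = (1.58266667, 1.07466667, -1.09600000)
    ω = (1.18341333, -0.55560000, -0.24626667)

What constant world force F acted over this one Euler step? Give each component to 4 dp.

F = (-2.2000, 1.4000, -1.8000)

v₁ − v₀ = (-0.11733333, 0.07466667, -0.09600000)
applied force F = (-2.2000, 1.4000, -1.8000)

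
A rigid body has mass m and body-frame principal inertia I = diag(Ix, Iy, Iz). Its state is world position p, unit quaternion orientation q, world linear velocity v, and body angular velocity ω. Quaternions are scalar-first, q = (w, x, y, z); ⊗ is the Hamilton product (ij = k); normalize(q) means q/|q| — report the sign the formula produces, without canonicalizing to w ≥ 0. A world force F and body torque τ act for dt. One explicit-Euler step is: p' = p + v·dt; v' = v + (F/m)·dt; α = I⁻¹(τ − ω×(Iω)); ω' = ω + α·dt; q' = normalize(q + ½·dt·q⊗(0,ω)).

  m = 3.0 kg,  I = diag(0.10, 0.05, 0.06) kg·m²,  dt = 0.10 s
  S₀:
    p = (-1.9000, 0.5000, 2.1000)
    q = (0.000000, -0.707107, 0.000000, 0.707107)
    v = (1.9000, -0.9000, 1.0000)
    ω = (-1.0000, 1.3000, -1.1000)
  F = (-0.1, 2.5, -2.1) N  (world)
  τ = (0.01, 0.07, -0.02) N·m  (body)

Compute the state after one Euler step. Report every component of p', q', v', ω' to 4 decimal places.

p' = p + v·dt = (-1.7100, 0.4100, 2.2000)
v + (F/m)dt = (1.8967, -0.8167, 0.9300)
precession coupling ω×(Iω) = (-0.0143, 0.0440, 0.0650)
angular accel α = (0.2430, 0.5200, -1.4167)
ω' = ω + α·dt = (-0.9757, 1.3520, -1.2417)
q⊗(0,ω) = (0.0707107, -0.9192391, -1.4849247, -0.9192391)
updated quaternion q' = (0.0035, -0.7494, -0.0739, 0.6579)

p' = (-1.7100, 0.4100, 2.2000)
q' = (0.0035, -0.7494, -0.0739, 0.6579)
v' = (1.8967, -0.8167, 0.9300)
ω' = (-0.9757, 1.3520, -1.2417)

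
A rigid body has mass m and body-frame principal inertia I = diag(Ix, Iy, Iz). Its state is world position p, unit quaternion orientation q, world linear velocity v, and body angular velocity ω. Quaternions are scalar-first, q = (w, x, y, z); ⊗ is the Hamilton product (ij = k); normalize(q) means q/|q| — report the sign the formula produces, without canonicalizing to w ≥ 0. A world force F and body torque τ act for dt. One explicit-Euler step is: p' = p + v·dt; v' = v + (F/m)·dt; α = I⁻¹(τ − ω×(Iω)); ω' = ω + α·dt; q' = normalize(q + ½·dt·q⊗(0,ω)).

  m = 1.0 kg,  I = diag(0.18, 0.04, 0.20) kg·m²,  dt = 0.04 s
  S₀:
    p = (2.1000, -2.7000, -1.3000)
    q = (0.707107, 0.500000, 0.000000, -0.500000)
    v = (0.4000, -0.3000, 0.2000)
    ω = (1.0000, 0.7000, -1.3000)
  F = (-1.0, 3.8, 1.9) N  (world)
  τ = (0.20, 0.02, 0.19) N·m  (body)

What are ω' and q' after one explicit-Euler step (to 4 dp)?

ω' = (1.0768, 0.6940, -1.2424)
q' = (0.6837, 0.5208, 0.0129, -0.5111)

gyro term ω×Iω = (-0.1456, 0.0260, -0.0980)
(τ − ω×Iω)/I = (1.9200, -0.1500, 1.4400)
ω' = ω + α·dt = (1.0768, 0.6940, -1.2424)
Hamilton product q⊗(0,ω) = (-1.1500000, 1.0571070, 0.6449749, -0.5692391)
updated quaternion q' = (0.6837, 0.5208, 0.0129, -0.5111)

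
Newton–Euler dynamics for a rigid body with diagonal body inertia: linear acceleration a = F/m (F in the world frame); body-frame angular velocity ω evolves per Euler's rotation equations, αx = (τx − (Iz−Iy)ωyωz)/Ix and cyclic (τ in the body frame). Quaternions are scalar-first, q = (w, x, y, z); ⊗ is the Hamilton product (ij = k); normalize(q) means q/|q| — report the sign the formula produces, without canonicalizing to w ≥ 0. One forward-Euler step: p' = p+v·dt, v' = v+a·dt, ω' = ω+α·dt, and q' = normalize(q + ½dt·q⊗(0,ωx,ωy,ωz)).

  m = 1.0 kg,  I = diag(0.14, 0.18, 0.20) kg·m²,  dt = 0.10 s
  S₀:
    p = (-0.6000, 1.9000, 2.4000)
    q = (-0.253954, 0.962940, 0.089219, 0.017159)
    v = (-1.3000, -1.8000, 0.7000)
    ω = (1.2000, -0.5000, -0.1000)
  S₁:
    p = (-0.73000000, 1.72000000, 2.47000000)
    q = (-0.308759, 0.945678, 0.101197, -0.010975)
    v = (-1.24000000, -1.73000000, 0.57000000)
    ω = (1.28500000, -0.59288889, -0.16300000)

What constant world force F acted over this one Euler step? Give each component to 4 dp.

velocity change Δv = (0.06000000, 0.07000000, -0.13000000)
m·(v₁−v₀)/dt = (0.6000, 0.7000, -1.3000)

F = (0.6000, 0.7000, -1.3000)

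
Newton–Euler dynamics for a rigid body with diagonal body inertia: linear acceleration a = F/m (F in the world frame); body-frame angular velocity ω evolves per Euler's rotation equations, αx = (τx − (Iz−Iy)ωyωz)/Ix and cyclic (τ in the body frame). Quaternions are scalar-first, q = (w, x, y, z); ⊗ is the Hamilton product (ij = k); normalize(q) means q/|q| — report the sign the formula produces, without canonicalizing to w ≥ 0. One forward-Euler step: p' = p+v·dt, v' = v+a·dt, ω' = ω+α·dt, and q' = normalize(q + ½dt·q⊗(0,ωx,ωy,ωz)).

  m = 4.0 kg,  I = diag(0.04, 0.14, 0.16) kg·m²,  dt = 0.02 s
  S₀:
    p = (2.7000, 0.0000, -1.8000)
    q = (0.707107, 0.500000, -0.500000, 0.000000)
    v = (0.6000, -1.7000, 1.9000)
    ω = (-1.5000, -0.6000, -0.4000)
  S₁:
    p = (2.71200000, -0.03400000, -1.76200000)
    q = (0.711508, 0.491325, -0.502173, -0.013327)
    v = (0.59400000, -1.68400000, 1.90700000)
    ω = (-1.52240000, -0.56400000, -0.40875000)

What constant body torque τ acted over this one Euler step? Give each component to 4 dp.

ω₁ − ω₀ = (-0.02240000, 0.03600000, -0.00875000)
gyro term ω₀×Iω₀ = (0.0048, -0.0720, 0.0900)
τ = I·(Δω/dt) + ω₀×(Iω₀) = (-0.0400, 0.1800, 0.0200)

τ = (-0.0400, 0.1800, 0.0200)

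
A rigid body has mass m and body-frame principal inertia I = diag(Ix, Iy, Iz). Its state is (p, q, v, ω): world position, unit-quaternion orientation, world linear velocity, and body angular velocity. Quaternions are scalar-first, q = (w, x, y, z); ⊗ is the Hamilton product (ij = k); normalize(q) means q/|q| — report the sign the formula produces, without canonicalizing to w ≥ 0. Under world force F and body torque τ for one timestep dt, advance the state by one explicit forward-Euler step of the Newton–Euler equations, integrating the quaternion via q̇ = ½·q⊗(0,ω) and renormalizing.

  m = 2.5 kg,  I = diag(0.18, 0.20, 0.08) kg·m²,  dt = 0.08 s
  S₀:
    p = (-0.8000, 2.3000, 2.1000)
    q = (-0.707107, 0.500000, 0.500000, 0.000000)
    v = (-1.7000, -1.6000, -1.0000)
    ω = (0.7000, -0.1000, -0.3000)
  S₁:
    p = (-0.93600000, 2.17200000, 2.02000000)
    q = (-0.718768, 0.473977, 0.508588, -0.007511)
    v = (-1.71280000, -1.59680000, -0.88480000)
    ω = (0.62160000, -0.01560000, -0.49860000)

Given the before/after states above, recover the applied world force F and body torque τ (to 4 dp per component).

F = (-0.4000, 0.1000, 3.6000)
τ = (-0.1800, 0.1900, -0.2000)

rate change Δω = (-0.07840000, 0.08440000, -0.19860000)
ω₀×(Iω₀) = (-0.0036, -0.0210, -0.0014)
applied torque τ = (-0.1800, 0.1900, -0.2000)
velocity change Δv = (-0.01280000, 0.00320000, 0.11520000)
m·(v₁−v₀)/dt = (-0.4000, 0.1000, 3.6000)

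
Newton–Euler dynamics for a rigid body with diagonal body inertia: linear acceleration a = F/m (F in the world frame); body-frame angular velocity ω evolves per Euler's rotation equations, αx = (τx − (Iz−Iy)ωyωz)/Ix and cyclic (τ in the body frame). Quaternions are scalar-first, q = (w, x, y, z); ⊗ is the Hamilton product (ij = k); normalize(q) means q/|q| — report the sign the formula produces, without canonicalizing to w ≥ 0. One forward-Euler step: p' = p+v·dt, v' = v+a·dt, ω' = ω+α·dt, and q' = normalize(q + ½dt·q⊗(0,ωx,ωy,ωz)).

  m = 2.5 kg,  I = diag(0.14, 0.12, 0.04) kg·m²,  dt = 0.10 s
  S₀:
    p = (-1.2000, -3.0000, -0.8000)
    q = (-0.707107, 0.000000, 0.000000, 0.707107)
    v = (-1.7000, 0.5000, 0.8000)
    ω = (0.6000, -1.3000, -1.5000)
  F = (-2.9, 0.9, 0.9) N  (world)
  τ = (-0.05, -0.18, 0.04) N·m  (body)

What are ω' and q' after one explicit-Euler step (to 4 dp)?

ω' = (0.6757, -1.3750, -1.4390)
q' = (-0.6506, 0.0246, 0.0668, 0.7561)

(τ − ω×Iω)/I = (0.7571, -0.7500, 0.6100)
ω + α·dt = (0.6757, -1.3750, -1.4390)
2q̇ = q⊗(0,ω) = (1.0606605, 0.4949749, 1.3435033, 1.0606605)
updated quaternion q' = (-0.6506, 0.0246, 0.0668, 0.7561)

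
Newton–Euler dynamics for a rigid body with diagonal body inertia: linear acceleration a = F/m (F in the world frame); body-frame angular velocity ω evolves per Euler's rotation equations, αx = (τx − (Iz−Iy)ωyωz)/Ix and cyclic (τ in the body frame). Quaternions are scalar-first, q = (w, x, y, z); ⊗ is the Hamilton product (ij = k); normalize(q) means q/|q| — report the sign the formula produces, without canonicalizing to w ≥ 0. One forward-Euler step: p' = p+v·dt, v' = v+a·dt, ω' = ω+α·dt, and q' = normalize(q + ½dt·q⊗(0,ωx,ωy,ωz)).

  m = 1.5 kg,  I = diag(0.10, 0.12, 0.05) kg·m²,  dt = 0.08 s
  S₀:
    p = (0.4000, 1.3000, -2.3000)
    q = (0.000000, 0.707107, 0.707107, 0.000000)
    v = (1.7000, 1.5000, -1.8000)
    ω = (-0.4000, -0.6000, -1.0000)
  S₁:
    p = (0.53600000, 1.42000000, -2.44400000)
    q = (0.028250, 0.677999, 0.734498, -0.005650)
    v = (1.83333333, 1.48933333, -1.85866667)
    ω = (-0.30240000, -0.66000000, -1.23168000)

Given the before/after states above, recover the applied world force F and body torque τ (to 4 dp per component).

velocity change Δv = (0.13333333, -0.01066667, -0.05866667)
applied force F = (2.5000, -0.2000, -1.1000)
ω₁ − ω₀ = (0.09760000, -0.06000000, -0.23168000)
ω₀×(Iω₀) = (-0.0420, 0.0200, 0.0048)
I·α + gyro = (0.0800, -0.0700, -0.1400)

F = (2.5000, -0.2000, -1.1000)
τ = (0.0800, -0.0700, -0.1400)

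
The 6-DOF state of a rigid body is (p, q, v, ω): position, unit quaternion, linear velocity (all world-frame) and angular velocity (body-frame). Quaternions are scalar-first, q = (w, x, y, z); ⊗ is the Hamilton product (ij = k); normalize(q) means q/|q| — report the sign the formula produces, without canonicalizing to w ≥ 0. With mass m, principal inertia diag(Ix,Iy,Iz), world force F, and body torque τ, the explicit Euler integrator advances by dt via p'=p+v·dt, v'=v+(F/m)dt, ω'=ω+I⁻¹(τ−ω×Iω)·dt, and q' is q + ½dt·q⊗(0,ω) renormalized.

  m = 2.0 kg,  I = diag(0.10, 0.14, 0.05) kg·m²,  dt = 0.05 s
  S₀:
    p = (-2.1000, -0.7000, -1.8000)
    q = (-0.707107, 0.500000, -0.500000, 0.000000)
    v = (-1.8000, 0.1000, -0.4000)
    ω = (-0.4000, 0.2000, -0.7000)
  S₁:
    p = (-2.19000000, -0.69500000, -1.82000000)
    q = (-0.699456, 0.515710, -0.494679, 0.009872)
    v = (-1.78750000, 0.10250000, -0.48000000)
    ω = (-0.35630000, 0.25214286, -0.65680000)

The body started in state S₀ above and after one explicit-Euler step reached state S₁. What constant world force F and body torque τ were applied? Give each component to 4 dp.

F = (0.5000, 0.1000, -3.2000)
τ = (0.1000, 0.1600, 0.0400)

v₁ − v₀ = (0.01250000, 0.00250000, -0.08000000)
applied force F = (0.5000, 0.1000, -3.2000)
Δω = ω₁−ω₀ = (0.04370000, 0.05214286, 0.04320000)
I·α + gyro = (0.1000, 0.1600, 0.0400)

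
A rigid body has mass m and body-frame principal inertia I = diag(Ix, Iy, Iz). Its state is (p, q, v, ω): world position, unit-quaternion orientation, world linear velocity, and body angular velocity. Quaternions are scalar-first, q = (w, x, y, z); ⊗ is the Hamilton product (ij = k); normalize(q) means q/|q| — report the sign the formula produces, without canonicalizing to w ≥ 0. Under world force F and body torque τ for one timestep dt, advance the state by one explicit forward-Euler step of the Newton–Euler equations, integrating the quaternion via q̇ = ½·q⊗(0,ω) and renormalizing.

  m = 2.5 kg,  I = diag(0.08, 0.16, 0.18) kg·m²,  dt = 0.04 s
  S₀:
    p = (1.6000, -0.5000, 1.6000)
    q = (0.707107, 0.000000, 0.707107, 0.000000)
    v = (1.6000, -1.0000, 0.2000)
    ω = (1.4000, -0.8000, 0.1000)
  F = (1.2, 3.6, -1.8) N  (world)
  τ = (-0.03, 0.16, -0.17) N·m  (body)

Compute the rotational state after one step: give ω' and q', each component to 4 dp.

precession coupling ω×(Iω) = (-0.0016, -0.0140, -0.0896)
α = I⁻¹(τ − ω×Iω) = (-0.3550, 1.0875, -0.4467)
ω + α·dt = (1.3858, -0.7565, 0.0821)
2q̇ = q⊗(0,ω) = (0.5656856, 1.0606605, -0.5656856, -0.9192391)
q' = normalize(q + ½dt·q⊗(0,ω)) = (0.7180, 0.0212, 0.6954, -0.0184)

ω' = (1.3858, -0.7565, 0.0821)
q' = (0.7180, 0.0212, 0.6954, -0.0184)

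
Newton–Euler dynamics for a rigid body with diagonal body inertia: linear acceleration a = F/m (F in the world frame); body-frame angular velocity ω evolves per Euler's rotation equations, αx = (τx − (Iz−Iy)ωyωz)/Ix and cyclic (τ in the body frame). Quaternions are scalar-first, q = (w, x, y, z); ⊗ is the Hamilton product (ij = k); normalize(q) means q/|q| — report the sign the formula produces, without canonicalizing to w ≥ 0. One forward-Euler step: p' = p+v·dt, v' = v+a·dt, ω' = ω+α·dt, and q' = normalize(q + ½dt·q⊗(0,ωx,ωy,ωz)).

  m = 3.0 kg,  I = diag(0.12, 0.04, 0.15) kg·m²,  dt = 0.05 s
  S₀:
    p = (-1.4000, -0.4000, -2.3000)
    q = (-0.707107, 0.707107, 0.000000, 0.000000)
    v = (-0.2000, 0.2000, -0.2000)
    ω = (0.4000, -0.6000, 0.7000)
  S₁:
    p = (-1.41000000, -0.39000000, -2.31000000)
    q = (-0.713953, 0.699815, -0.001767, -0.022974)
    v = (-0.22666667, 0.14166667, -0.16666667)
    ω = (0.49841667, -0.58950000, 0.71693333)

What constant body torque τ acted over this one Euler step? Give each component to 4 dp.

τ = (0.1900, 0.0000, 0.0700)

Δω = ω₁−ω₀ = (0.09841667, 0.01050000, 0.01693333)
ω₀×(Iω₀) = (-0.0462, -0.0084, 0.0192)
τ = I·(Δω/dt) + ω₀×(Iω₀) = (0.1900, 0.0000, 0.0700)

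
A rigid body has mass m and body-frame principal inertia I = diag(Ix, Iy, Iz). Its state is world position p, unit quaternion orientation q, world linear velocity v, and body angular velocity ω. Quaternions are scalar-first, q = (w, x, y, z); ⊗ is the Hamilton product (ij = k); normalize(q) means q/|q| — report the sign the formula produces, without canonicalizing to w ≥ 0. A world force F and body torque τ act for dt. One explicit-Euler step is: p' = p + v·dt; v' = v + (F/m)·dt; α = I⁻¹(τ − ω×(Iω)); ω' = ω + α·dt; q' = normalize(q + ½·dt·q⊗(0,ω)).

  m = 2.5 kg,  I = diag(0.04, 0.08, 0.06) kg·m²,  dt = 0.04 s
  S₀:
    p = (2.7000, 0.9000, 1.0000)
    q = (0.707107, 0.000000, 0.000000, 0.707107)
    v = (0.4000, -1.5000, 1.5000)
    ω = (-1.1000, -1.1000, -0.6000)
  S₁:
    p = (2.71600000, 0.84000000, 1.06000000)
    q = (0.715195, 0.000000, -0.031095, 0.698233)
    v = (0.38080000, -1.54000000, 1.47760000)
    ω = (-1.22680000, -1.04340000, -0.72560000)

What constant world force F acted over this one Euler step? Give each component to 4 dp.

F = (-1.2000, -2.5000, -1.4000)

Δv = v₁−v₀ = (-0.01920000, -0.04000000, -0.02240000)
m·(v₁−v₀)/dt = (-1.2000, -2.5000, -1.4000)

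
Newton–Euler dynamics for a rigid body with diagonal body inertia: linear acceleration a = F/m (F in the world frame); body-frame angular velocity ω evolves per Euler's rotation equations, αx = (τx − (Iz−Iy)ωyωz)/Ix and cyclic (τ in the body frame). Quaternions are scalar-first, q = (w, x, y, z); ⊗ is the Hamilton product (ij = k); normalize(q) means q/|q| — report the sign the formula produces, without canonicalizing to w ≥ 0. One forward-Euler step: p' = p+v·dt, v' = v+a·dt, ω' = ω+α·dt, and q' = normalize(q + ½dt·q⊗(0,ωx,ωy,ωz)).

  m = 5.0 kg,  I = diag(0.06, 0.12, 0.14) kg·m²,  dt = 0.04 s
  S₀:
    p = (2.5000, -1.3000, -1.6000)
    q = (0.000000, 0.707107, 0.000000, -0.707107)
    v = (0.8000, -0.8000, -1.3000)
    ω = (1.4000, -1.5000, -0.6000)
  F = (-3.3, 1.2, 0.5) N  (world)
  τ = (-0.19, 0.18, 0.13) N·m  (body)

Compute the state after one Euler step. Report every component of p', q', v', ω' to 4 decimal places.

a = F/m = (-0.6600, 0.2400, 0.1000)
p + v·dt = (2.5320, -1.3320, -1.6520)
new velocity v' = (0.7736, -0.7904, -1.2960)
precession coupling ω×(Iω) = (0.0180, 0.0672, -0.1260)
α = I⁻¹(τ − ω×Iω) = (-3.4667, 0.9400, 1.8286)
ω + α·dt = (1.2613, -1.4624, -0.5269)
q⊗(0,ω) = (-1.4142140, -1.0606605, -0.5656856, -1.0606605)
updated quaternion q' = (-0.0283, 0.6853, -0.0113, -0.7277)

p' = (2.5320, -1.3320, -1.6520)
q' = (-0.0283, 0.6853, -0.0113, -0.7277)
v' = (0.7736, -0.7904, -1.2960)
ω' = (1.2613, -1.4624, -0.5269)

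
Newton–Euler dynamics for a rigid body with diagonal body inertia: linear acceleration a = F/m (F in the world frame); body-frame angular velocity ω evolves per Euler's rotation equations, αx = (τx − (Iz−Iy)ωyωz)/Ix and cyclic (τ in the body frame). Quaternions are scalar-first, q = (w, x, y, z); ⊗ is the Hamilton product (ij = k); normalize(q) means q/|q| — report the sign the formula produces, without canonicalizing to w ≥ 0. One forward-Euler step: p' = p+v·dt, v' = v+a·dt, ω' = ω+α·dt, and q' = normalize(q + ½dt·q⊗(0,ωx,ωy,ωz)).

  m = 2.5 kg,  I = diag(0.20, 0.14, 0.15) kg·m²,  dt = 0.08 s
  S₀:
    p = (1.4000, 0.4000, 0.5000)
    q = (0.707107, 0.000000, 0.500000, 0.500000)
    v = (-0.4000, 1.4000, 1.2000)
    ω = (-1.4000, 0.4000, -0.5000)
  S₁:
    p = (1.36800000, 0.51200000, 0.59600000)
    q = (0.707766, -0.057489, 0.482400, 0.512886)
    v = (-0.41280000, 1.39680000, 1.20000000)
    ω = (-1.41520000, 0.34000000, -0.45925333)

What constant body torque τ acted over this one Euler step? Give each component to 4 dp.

Δω = ω₁−ω₀ = (-0.01520000, -0.06000000, 0.04074667)
ω₀×(Iω₀) = (-0.0020, 0.0350, 0.0336)
τ = I·(Δω/dt) + ω₀×(Iω₀) = (-0.0400, -0.0700, 0.1100)

τ = (-0.0400, -0.0700, 0.1100)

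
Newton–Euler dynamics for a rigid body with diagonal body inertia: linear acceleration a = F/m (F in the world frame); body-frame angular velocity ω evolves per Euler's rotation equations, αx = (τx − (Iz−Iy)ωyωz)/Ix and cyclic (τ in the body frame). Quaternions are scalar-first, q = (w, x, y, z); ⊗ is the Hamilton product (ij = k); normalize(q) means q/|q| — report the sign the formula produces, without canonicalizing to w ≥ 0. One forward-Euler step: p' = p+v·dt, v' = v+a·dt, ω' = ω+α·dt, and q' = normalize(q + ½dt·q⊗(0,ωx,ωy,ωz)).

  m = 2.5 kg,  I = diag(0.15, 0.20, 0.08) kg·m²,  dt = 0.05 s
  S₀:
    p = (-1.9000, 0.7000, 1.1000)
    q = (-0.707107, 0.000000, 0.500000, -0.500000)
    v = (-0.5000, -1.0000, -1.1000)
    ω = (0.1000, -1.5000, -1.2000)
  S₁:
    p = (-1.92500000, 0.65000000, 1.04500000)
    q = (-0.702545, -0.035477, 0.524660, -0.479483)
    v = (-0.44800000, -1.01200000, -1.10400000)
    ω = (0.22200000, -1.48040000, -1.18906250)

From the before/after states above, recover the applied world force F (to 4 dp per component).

velocity change Δv = (0.05200000, -0.01200000, -0.00400000)
applied force F = (2.6000, -0.6000, -0.2000)

F = (2.6000, -0.6000, -0.2000)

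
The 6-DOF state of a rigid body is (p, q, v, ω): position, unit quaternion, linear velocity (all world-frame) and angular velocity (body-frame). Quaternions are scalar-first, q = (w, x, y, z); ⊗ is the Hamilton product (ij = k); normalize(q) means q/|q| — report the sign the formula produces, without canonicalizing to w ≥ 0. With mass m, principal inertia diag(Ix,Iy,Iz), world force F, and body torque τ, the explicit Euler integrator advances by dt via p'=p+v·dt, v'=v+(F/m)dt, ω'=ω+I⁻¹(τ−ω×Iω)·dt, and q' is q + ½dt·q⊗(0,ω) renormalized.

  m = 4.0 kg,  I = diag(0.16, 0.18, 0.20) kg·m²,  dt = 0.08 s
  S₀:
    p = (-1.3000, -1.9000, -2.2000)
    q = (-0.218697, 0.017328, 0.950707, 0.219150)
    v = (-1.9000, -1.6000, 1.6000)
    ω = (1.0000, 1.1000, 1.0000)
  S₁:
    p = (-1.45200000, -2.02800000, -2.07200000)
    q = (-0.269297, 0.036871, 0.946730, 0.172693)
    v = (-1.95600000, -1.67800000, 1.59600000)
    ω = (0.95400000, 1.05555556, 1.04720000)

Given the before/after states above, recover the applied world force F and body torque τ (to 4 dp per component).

F = (-2.8000, -3.9000, -0.2000)
τ = (-0.0700, -0.1400, 0.1400)

rate change Δω = (-0.04600000, -0.04444444, 0.04720000)
applied torque τ = (-0.0700, -0.1400, 0.1400)
velocity change Δv = (-0.05600000, -0.07800000, -0.00400000)
m·(v₁−v₀)/dt = (-2.8000, -3.9000, -0.2000)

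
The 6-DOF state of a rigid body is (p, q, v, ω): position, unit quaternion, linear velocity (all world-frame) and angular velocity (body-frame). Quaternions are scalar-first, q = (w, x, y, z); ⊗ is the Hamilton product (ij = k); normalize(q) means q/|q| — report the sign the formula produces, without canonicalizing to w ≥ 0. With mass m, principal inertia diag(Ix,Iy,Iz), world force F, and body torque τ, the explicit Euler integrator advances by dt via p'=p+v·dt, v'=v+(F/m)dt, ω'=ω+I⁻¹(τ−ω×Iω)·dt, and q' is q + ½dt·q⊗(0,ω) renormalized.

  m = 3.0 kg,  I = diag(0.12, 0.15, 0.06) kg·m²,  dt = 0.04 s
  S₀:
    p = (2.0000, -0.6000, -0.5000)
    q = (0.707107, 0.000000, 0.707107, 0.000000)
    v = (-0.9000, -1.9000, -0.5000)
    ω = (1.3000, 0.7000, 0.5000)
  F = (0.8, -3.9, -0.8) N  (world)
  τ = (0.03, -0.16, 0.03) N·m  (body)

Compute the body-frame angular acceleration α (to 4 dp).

precession coupling ω×(Iω) = (-0.0315, 0.0390, 0.0273)
angular accel α = (0.5125, -1.3267, 0.0450)

α = (0.5125, -1.3267, 0.0450)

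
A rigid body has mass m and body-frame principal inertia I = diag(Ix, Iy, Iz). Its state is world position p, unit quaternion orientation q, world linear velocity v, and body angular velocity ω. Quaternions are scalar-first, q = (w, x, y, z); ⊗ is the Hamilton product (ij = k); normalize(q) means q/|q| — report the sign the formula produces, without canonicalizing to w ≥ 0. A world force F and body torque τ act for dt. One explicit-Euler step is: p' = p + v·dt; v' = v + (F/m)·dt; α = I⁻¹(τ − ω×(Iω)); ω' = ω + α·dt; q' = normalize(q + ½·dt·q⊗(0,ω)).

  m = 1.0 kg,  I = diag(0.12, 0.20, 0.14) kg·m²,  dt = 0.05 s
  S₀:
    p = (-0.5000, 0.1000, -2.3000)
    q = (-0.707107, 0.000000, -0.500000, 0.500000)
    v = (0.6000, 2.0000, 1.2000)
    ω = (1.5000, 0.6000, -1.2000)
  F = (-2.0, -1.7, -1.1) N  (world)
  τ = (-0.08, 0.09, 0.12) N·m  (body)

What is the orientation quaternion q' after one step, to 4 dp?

Hamilton product q⊗(0,ω) = (0.9000000, -0.7606605, 0.3257358, 1.5985284)
updated quaternion q' = (-0.6837, -0.0190, -0.4912, 0.5393)

q' = (-0.6837, -0.0190, -0.4912, 0.5393)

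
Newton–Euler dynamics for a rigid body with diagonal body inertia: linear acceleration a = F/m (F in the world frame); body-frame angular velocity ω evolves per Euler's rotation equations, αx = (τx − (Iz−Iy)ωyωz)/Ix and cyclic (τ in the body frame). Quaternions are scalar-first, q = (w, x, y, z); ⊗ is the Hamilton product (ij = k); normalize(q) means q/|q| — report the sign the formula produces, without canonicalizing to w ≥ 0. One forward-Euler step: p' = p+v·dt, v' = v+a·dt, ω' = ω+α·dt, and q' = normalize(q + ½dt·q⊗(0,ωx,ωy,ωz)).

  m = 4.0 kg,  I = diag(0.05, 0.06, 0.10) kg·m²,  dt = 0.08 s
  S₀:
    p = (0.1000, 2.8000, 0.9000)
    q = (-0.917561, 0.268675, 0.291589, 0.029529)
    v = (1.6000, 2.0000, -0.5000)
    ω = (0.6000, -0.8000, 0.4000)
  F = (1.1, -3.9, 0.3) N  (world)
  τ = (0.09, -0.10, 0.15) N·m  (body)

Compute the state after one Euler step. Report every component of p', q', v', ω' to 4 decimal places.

precession coupling ω×(Iω) = (-0.0128, -0.0120, -0.0048)
angular accel α = (2.0560, -1.4667, 1.5480)
ω' = ω + α·dt = (0.7645, -0.9173, 0.5238)
q⊗(0,ω) = (0.0602546, -0.4102778, 0.6442962, -0.7569178)
q + ½dt·q⊗(0,ω), renormalized = (-0.9143, 0.2520, 0.3171, -0.0007)
linear accel F/m = (0.2750, -0.9750, 0.0750)
p + v·dt = (0.2280, 2.9600, 0.8600)
v + (F/m)dt = (1.6220, 1.9220, -0.4940)

p' = (0.2280, 2.9600, 0.8600)
q' = (-0.9143, 0.2520, 0.3171, -0.0007)
v' = (1.6220, 1.9220, -0.4940)
ω' = (0.7645, -0.9173, 0.5238)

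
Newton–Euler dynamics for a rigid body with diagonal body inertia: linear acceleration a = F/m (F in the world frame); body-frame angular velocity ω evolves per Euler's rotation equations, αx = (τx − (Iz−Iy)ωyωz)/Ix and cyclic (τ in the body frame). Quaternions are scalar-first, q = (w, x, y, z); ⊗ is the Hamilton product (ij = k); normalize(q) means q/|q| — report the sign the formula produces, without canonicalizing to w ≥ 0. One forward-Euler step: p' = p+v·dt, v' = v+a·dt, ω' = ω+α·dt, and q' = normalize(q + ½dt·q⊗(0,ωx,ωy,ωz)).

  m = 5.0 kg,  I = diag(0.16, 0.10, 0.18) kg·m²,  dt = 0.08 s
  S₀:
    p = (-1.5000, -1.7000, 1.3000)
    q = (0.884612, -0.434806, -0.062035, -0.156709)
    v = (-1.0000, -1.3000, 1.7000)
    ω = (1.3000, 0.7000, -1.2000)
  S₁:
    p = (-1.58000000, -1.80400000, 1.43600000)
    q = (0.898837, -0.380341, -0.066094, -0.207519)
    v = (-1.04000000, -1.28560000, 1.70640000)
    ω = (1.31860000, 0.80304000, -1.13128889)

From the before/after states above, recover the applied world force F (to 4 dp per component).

velocity change Δv = (-0.04000000, 0.01440000, 0.00640000)
applied force F = (-2.5000, 0.9000, 0.4000)

F = (-2.5000, 0.9000, 0.4000)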